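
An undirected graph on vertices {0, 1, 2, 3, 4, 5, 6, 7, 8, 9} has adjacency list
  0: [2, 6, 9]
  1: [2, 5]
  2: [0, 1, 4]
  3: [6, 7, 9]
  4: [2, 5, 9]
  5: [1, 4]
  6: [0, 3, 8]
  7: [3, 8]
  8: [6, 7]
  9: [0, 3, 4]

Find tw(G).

A width-2 tree decomposition is:
Bags: B1 = {1, 2, 5}  B2 = {2, 4, 5}  B3 = {0, 2, 4}  B4 = {0, 4, 9}  B5 = {0, 6, 9}  B6 = {3, 6, 9}  B7 = {3, 6, 8}  B8 = {3, 7, 8}
Tree: B1–B2, B2–B3, B3–B4, B4–B5, B5–B6, B6–B7, B7–B8
The largest bag has 3 vertices, giving width 2; this decomposition certifies tw(G) ≤ 2. Since 1–5–4–2–1 is a cycle in G, G is not acyclic. Forests are exactly the graphs of treewidth ≤ 1, so tw(G) ≥ 2. Therefore the treewidth is 2.

2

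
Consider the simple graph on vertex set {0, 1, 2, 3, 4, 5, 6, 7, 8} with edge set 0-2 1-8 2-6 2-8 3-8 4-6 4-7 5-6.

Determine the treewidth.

1

A width-1 tree decomposition is:
Bags: B1 = {2, 6}  B2 = {2, 8}  B3 = {4, 6}  B4 = {3, 8}  B5 = {0, 2}  B6 = {1, 8}  B7 = {4, 7}  B8 = {5, 6}
Tree: B1–B2, B1–B3, B2–B4, B2–B5, B4–B6, B3–B7, B1–B8
Each bag holds 2 vertices, so the decomposition has width 1, which upper-bounds the treewidth. G has an edge, so its treewidth is at least 1. The upper and lower bounds meet at 1, so that is the treewidth.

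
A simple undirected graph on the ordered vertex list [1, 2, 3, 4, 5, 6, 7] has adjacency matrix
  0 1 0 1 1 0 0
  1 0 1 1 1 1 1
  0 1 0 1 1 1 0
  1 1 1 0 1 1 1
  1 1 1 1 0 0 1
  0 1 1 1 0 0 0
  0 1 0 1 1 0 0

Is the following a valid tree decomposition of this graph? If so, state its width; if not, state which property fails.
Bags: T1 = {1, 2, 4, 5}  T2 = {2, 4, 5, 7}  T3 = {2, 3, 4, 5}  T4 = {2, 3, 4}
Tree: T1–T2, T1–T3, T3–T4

No — vertex 6 appears in no bag.

A tree decomposition must satisfy three properties: every vertex lies in some bag; for every edge, both endpoints lie together in some bag; and for every vertex, the bags containing it form a connected subtree. Here vertex 6 appears in no bag, so the decomposition is invalid.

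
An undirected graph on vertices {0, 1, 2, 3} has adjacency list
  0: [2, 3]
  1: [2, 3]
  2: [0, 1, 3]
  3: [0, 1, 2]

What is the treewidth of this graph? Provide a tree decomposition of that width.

Treewidth 2.
Bags: B1 = {0, 2, 3}  B2 = {1, 2, 3}
Tree: B1–B2

The largest bag has 3 vertices, giving width 2; this decomposition certifies tw(G) ≤ 2. For the lower bound, the 3 vertices {0, 2, 3} are pairwise adjacent, and any tree decomposition puts a clique entirely inside one bag — forcing width ≥ 2. Hence tw(G) = 2 exactly.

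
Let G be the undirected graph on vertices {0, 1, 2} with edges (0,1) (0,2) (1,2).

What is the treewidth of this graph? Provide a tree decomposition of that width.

With just one bag of size 3, the width is 3 − 1 = 2, so tw(G) ≤ 2. Conversely, {0, 1, 2} is a clique of size 3, and the vertices of any clique must share a bag in every tree decomposition; so some bag has ≥ 3 vertices and tw(G) ≥ 2. The upper and lower bounds meet at 2, so that is the treewidth.

Treewidth 2.
Bags: B1 = {0, 1, 2}
Tree: (single bag)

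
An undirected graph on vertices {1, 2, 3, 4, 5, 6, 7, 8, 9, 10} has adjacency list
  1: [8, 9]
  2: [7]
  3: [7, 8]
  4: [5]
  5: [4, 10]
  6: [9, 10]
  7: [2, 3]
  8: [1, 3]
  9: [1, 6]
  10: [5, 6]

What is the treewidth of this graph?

1

A width-1 tree decomposition is:
Bags: B1 = {2, 7}  B2 = {3, 7}  B3 = {3, 8}  B4 = {1, 8}  B5 = {1, 9}  B6 = {6, 9}  B7 = {6, 10}  B8 = {5, 10}  B9 = {4, 5}
Tree: B1–B2, B2–B3, B3–B4, B4–B5, B5–B6, B6–B7, B7–B8, B8–B9
Each bag holds 2 vertices, so the decomposition has width 1, which upper-bounds the treewidth. Any graph with an edge has treewidth ≥ 1, and G has the edge 2–7. Therefore the treewidth is 1.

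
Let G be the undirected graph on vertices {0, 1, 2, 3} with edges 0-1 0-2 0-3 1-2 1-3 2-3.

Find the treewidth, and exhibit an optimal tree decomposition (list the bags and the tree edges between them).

Treewidth 3.
One such decomposition:
Bags: B1 = {0, 1, 2, 3}
Tree: (single bag)

With just one bag of size 4, the width is 4 − 1 = 3, so tw(G) ≤ 3. For the lower bound, the 4 vertices {0, 1, 2, 3} are pairwise adjacent, and any tree decomposition puts a clique entirely inside one bag — forcing width ≥ 3. The upper and lower bounds meet at 3, so that is the treewidth.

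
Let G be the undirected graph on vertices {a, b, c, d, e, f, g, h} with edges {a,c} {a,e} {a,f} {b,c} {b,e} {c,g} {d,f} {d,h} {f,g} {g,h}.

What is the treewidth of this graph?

2

A width-2 tree decomposition is:
Bags: B1 = {d, f, h}  B2 = {f, g, h}  B3 = {a, f, g}  B4 = {a, c, g}  B5 = {a, c, e}  B6 = {b, c, e}
Tree: B1–B2, B2–B3, B3–B4, B4–B5, B5–B6
Every bag has size at most 3, so the width is 3 − 1 = 2 and tw(G) ≤ 2. The edges d–h–g–f–d form a cycle, so G is not a tree and its treewidth is at least 2. The upper and lower bounds meet at 2, so that is the treewidth.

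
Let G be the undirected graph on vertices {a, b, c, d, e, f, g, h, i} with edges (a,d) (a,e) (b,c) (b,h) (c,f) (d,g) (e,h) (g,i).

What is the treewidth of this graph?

A width-1 tree decomposition is:
Bags: B1 = {g, i}  B2 = {d, g}  B3 = {a, d}  B4 = {a, e}  B5 = {e, h}  B6 = {b, h}  B7 = {b, c}  B8 = {c, f}
Tree: B1–B2, B2–B3, B3–B4, B4–B5, B5–B6, B6–B7, B7–B8
Each bag holds 2 vertices, so the decomposition has width 1, which upper-bounds the treewidth. G has an edge, so its treewidth is at least 1. Therefore the treewidth is 1.

1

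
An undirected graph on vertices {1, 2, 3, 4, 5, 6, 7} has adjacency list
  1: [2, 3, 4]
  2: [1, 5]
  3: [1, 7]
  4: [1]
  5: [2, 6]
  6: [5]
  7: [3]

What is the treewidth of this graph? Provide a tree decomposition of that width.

Every bag has size at most 2, so the width is 2 − 1 = 1 and tw(G) ≤ 1. G has an edge, so its treewidth is at least 1. Therefore the treewidth is 1.

Treewidth 1.
One such decomposition:
Bags: B1 = {1, 2}  B2 = {2, 5}  B3 = {5, 6}  B4 = {1, 3}  B5 = {1, 4}  B6 = {3, 7}
Tree: B1–B2, B2–B3, B1–B4, B4–B5, B4–B6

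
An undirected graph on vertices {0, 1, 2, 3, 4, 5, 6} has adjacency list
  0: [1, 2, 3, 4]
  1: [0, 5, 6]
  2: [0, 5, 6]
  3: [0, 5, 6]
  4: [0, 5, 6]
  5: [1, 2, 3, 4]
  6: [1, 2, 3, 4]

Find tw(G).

A width-3 tree decomposition is:
Bags: B1 = {0, 1, 5, 6}  B2 = {0, 4, 5, 6}  B3 = {0, 2, 5, 6}  B4 = {0, 3, 5, 6}
Tree: B1–B2, B2–B3, B3–B4
Each bag holds 4 vertices, so the decomposition has width 3, which upper-bounds the treewidth. For the lower bound: the 4 vertex sets {1,6}, {0,4}, {5}, {2} are disjoint, each induces a connected subgraph, and every pair is joined by at least one edge of G. Contracting each set to a single vertex therefore yields K_{4} as a minor, and since treewidth is minor-monotone, tw(G) ≥ tw(K_{4}) = 3. Therefore the treewidth is 3.

3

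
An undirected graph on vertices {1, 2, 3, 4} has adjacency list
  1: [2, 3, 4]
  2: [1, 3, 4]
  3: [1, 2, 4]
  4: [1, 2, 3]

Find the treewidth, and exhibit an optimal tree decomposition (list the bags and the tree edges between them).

Treewidth 3.
Bags: B1 = {1, 2, 3, 4}
Tree: (single bag)

With just one bag of size 4, the width is 4 − 1 = 3, so tw(G) ≤ 3. For the lower bound, the 4 vertices {1, 2, 3, 4} are pairwise adjacent, and any tree decomposition puts a clique entirely inside one bag — forcing width ≥ 3. The upper and lower bounds meet at 3, so that is the treewidth.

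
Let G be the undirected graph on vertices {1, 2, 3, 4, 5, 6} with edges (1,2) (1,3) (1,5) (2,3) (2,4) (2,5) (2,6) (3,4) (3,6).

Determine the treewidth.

2

A width-2 tree decomposition is:
Bags: B1 = {2, 3, 4}  B2 = {1, 2, 3}  B3 = {1, 2, 5}  B4 = {2, 3, 6}
Tree: B1–B2, B2–B3, B1–B4
The largest bag has 3 vertices, giving width 2; this decomposition certifies tw(G) ≤ 2. On the other hand G contains the 3-clique {1, 2, 3}. A clique must lie in a single bag of any decomposition, so no decomposition can have width below 2. The upper and lower bounds meet at 2, so that is the treewidth.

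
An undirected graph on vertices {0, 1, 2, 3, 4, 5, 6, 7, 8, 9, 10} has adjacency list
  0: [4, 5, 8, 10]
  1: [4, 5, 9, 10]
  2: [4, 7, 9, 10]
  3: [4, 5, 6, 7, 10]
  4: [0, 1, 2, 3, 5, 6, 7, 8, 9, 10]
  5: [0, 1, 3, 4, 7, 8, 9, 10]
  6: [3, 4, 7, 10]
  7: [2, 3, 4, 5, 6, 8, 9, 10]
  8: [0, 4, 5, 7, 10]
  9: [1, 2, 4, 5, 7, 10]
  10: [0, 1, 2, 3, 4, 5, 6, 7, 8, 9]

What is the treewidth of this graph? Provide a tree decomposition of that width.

The largest bag has 5 vertices, giving width 4; this decomposition certifies tw(G) ≤ 4. Conversely, {2, 4, 7, 9, 10} is a clique of size 5, and the vertices of any clique must share a bag in every tree decomposition; so some bag has ≥ 5 vertices and tw(G) ≥ 4. Therefore the treewidth is 4.

Treewidth 4.
One such decomposition:
Bags: B1 = {4, 5, 7, 9, 10}  B2 = {4, 5, 7, 8, 10}  B3 = {3, 4, 5, 7, 10}  B4 = {0, 4, 5, 8, 10}  B5 = {2, 4, 7, 9, 10}  B6 = {3, 4, 6, 7, 10}  B7 = {1, 4, 5, 9, 10}
Tree: B1–B2, B2–B3, B2–B4, B1–B5, B3–B6, B1–B7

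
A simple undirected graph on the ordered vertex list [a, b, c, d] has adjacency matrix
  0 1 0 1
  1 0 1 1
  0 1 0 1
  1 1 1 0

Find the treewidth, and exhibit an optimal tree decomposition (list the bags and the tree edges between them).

Treewidth 2.
One such decomposition:
Bags: B1 = {b, c, d}  B2 = {a, b, d}
Tree: B1–B2

Each bag holds 3 vertices, so the decomposition has width 2, which upper-bounds the treewidth. Conversely, {b, c, d} is a clique of size 3, and the vertices of any clique must share a bag in every tree decomposition; so some bag has ≥ 3 vertices and tw(G) ≥ 2. Combining the bounds, tw(G) = 2.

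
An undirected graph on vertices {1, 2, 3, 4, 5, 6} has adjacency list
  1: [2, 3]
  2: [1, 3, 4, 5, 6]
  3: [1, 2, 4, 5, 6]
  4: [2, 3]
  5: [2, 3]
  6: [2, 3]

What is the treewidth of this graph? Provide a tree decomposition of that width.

The largest bag has 3 vertices, giving width 2; this decomposition certifies tw(G) ≤ 2. Conversely, {1, 2, 3} is a clique of size 3, and the vertices of any clique must share a bag in every tree decomposition; so some bag has ≥ 3 vertices and tw(G) ≥ 2. Hence tw(G) = 2 exactly.

Treewidth 2.
Bags: B1 = {1, 2, 3}  B2 = {2, 3, 6}  B3 = {2, 3, 4}  B4 = {2, 3, 5}
Tree: B1–B2, B2–B3, B1–B4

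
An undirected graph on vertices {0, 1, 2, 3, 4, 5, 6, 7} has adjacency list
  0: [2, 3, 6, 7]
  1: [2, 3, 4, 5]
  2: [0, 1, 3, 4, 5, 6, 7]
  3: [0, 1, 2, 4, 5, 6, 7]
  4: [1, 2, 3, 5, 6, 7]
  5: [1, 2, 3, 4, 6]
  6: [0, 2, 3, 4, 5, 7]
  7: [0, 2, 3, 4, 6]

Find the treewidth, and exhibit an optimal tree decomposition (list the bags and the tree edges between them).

The largest bag has 5 vertices, giving width 4; this decomposition certifies tw(G) ≤ 4. Conversely, {0, 2, 3, 6, 7} is a clique of size 5, and the vertices of any clique must share a bag in every tree decomposition; so some bag has ≥ 5 vertices and tw(G) ≥ 4. The upper and lower bounds meet at 4, so that is the treewidth.

Treewidth 4.
One such decomposition:
Bags: B1 = {0, 2, 3, 6, 7}  B2 = {2, 3, 4, 6, 7}  B3 = {2, 3, 4, 5, 6}  B4 = {1, 2, 3, 4, 5}
Tree: B1–B2, B2–B3, B3–B4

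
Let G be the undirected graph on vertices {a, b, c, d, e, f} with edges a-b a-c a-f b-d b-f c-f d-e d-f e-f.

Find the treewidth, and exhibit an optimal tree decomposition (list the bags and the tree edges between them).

Treewidth 2.
One optimal decomposition is:
Bags: B1 = {a, b, f}  B2 = {b, d, f}  B3 = {d, e, f}  B4 = {a, c, f}
Tree: B1–B2, B2–B3, B1–B4

Each bag holds 3 vertices, so the decomposition has width 2, which upper-bounds the treewidth. For the lower bound, the 3 vertices {d, e, f} are pairwise adjacent, and any tree decomposition puts a clique entirely inside one bag — forcing width ≥ 2. The upper and lower bounds meet at 2, so that is the treewidth.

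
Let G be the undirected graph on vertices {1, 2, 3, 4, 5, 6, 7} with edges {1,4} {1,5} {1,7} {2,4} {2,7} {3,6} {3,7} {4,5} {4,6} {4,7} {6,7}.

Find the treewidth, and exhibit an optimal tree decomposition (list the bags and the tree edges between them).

Every bag has size at most 3, so the width is 3 − 1 = 2 and tw(G) ≤ 2. On the other hand G contains the 3-clique {3, 6, 7}. A clique must lie in a single bag of any decomposition, so no decomposition can have width below 2. The upper and lower bounds meet at 2, so that is the treewidth.

Treewidth 2.
One such decomposition:
Bags: B1 = {2, 4, 7}  B2 = {1, 4, 7}  B3 = {4, 6, 7}  B4 = {1, 4, 5}  B5 = {3, 6, 7}
Tree: B1–B2, B2–B3, B2–B4, B3–B5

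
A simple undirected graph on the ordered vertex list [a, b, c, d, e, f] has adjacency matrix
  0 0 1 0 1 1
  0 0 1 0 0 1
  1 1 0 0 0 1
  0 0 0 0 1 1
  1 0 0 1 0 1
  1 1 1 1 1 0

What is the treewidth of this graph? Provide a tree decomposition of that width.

Every bag has size at most 3, so the width is 3 − 1 = 2 and tw(G) ≤ 2. On the other hand G contains the 3-clique {d, e, f}. A clique must lie in a single bag of any decomposition, so no decomposition can have width below 2. Hence tw(G) = 2 exactly.

Treewidth 2.
One optimal decomposition is:
Bags: B1 = {d, e, f}  B2 = {a, e, f}  B3 = {a, c, f}  B4 = {b, c, f}
Tree: B1–B2, B2–B3, B3–B4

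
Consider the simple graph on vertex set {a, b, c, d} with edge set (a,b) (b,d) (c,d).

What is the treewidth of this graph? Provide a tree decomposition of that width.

Treewidth 1.
One such decomposition:
Bags: B1 = {b, d}  B2 = {c, d}  B3 = {a, b}
Tree: B1–B2, B1–B3

Every bag has size at most 2, so the width is 2 − 1 = 1 and tw(G) ≤ 1. Since G has at least one edge (e.g. d–b), it is not an edgeless graph, so tw(G) ≥ 1. The upper and lower bounds meet at 1, so that is the treewidth.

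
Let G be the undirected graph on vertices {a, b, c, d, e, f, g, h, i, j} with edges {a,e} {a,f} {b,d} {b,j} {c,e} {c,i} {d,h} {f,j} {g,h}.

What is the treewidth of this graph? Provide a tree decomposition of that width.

Every bag has size at most 2, so the width is 2 − 1 = 1 and tw(G) ≤ 1. G has an edge, so its treewidth is at least 1. Hence tw(G) = 1 exactly.

Treewidth 1.
One optimal decomposition is:
Bags: B1 = {g, h}  B2 = {d, h}  B3 = {b, d}  B4 = {b, j}  B5 = {f, j}  B6 = {a, f}  B7 = {a, e}  B8 = {c, e}  B9 = {c, i}
Tree: B1–B2, B2–B3, B3–B4, B4–B5, B5–B6, B6–B7, B7–B8, B8–B9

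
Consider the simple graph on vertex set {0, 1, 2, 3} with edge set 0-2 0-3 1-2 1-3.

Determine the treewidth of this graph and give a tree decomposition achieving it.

Treewidth 2.
One such decomposition:
Bags: B1 = {0, 1, 3}  B2 = {0, 1, 2}
Tree: B1–B2

The largest bag has 3 vertices, giving width 2; this decomposition certifies tw(G) ≤ 2. For the lower bound, G contains the cycle 0–3–1–2–0, so G is not a forest; only forests have treewidth ≤ 1, hence tw(G) ≥ 2. The upper and lower bounds meet at 2, so that is the treewidth.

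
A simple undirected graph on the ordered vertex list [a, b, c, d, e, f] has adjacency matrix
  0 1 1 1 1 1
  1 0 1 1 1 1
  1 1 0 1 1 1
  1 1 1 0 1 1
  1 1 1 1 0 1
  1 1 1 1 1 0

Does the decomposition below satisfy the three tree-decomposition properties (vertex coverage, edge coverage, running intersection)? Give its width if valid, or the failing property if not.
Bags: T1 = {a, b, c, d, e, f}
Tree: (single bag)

Yes; width 5.

Every vertex of G appears in some bag (union = {a, b, c, d, e, f}); every edge is covered by a bag; and for each vertex v the set of bags containing v is connected in the bag tree. The decomposition is therefore valid. The largest bag has 6 vertices, so the width is 5.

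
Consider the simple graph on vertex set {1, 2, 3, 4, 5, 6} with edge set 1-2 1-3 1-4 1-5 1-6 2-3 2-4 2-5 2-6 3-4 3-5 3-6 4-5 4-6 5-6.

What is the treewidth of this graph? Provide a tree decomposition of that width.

With just one bag of size 6, the width is 6 − 1 = 5, so tw(G) ≤ 5. For the lower bound, the 6 vertices {1, 2, 3, 4, 5, 6} are pairwise adjacent, and any tree decomposition puts a clique entirely inside one bag — forcing width ≥ 5. The upper and lower bounds meet at 5, so that is the treewidth.

Treewidth 5.
One such decomposition:
Bags: B1 = {1, 2, 3, 4, 5, 6}
Tree: (single bag)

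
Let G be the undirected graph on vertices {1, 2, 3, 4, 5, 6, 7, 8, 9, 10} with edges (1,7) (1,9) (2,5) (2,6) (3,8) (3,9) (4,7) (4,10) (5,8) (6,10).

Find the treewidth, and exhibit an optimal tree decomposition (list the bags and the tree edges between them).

Each bag holds 3 vertices, so the decomposition has width 2, which upper-bounds the treewidth. Since 4–10–6–2–5–8–3–9–1–7–4 is a cycle in G, G is not acyclic. Forests are exactly the graphs of treewidth ≤ 1, so tw(G) ≥ 2. Therefore the treewidth is 2.

Treewidth 2.
Bags: B1 = {4, 6, 10}  B2 = {2, 4, 6}  B3 = {2, 4, 5}  B4 = {4, 5, 8}  B5 = {3, 4, 8}  B6 = {3, 4, 9}  B7 = {1, 4, 9}  B8 = {1, 4, 7}
Tree: B1–B2, B2–B3, B3–B4, B4–B5, B5–B6, B6–B7, B7–B8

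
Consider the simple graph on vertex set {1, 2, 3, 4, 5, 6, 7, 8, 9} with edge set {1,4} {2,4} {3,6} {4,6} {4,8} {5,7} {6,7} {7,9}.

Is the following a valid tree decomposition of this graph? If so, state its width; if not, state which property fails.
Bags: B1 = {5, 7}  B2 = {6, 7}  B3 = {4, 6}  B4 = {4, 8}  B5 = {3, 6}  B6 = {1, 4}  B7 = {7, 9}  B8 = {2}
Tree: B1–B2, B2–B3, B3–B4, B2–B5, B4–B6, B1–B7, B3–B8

A tree decomposition must satisfy three properties: every vertex lies in some bag; for every edge, both endpoints lie together in some bag; and for every vertex, the bags containing it form a connected subtree. Here edge (4,2) lies in no bag, so the decomposition is invalid.

No — edge (4,2) lies in no bag.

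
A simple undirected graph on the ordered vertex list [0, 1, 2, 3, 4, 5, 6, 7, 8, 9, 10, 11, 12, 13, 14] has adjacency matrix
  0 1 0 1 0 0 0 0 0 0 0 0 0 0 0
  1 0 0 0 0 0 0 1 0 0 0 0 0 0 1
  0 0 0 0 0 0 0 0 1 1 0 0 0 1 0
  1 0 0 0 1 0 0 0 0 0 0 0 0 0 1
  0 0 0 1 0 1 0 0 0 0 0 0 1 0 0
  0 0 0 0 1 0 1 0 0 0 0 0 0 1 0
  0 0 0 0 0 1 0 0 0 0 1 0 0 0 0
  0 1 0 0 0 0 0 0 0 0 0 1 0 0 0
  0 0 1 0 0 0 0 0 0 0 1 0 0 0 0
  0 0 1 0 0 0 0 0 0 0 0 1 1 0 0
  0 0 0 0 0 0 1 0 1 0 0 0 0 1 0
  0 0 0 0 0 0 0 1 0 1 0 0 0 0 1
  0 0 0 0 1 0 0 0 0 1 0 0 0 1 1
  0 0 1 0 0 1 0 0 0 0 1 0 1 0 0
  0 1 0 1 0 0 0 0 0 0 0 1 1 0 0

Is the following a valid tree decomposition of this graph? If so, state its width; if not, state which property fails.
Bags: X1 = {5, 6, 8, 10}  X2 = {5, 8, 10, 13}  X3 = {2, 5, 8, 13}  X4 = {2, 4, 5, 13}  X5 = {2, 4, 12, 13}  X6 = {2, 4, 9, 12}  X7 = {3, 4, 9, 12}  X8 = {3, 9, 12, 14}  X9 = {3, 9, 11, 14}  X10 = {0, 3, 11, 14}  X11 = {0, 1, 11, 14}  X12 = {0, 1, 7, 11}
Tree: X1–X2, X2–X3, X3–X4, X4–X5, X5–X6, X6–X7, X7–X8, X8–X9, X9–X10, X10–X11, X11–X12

Yes; width 3.

Every vertex of G appears in some bag (union = {0, 1, 2, 3, 4, 5, 6, 7, 8, 9, 10, 11, 12, 13, 14}); every edge is covered by a bag; and for each vertex v the set of bags containing v is connected in the bag tree. The decomposition is therefore valid. The largest bag has 4 vertices, so the width is 3.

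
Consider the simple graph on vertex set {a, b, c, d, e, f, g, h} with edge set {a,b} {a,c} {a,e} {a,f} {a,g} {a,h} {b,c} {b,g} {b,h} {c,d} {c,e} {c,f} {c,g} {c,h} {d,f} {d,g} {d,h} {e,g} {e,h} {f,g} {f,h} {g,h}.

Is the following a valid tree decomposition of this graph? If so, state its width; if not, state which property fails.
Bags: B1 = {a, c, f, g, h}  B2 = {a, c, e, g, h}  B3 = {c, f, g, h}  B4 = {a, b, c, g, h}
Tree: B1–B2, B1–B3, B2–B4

No — vertex d appears in no bag.

A tree decomposition must satisfy three properties: every vertex lies in some bag; for every edge, both endpoints lie together in some bag; and for every vertex, the bags containing it form a connected subtree. Here vertex d appears in no bag, so the decomposition is invalid.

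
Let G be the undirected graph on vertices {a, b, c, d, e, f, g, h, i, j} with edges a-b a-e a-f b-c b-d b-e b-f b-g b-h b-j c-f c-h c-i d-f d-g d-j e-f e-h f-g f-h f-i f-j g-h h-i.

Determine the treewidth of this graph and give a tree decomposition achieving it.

Each bag holds 4 vertices, so the decomposition has width 3, which upper-bounds the treewidth. For the lower bound, the 4 vertices {b, d, f, g} are pairwise adjacent, and any tree decomposition puts a clique entirely inside one bag — forcing width ≥ 3. The upper and lower bounds meet at 3, so that is the treewidth.

Treewidth 3.
One such decomposition:
Bags: B1 = {b, d, f, g}  B2 = {b, f, g, h}  B3 = {b, c, f, h}  B4 = {b, e, f, h}  B5 = {c, f, h, i}  B6 = {b, d, f, j}  B7 = {a, b, e, f}
Tree: B1–B2, B2–B3, B2–B4, B3–B5, B1–B6, B4–B7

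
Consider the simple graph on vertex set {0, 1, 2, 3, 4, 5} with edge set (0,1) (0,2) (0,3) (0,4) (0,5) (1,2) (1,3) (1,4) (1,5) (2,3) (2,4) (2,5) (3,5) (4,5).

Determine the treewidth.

A width-4 tree decomposition is:
Bags: B1 = {0, 1, 2, 4, 5}  B2 = {0, 1, 2, 3, 5}
Tree: B1–B2
Every bag has size at most 5, so the width is 5 − 1 = 4 and tw(G) ≤ 4. For the lower bound, the 5 vertices {0, 1, 2, 3, 5} are pairwise adjacent, and any tree decomposition puts a clique entirely inside one bag — forcing width ≥ 4. The upper and lower bounds meet at 4, so that is the treewidth.

4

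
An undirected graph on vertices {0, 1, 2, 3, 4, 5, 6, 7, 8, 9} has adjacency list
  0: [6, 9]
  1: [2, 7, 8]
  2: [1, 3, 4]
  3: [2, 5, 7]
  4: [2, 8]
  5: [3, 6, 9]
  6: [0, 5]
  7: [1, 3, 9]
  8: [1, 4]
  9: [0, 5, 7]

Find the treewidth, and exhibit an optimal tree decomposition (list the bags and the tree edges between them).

The largest bag has 3 vertices, giving width 2; this decomposition certifies tw(G) ≤ 2. Since 6–0–9–5–6 is a cycle in G, G is not acyclic. Forests are exactly the graphs of treewidth ≤ 1, so tw(G) ≥ 2. Combining the bounds, tw(G) = 2.

Treewidth 2.
One such decomposition:
Bags: B1 = {0, 5, 6}  B2 = {0, 5, 9}  B3 = {3, 5, 9}  B4 = {3, 7, 9}  B5 = {2, 3, 7}  B6 = {1, 2, 7}  B7 = {1, 2, 4}  B8 = {1, 4, 8}
Tree: B1–B2, B2–B3, B3–B4, B4–B5, B5–B6, B6–B7, B7–B8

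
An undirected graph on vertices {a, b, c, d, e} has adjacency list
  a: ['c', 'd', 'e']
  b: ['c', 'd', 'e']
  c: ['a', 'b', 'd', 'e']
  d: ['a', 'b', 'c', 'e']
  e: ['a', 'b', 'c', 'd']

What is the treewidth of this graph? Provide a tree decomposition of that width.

Each bag holds 4 vertices, so the decomposition has width 3, which upper-bounds the treewidth. Conversely, {a, c, d, e} is a clique of size 4, and the vertices of any clique must share a bag in every tree decomposition; so some bag has ≥ 4 vertices and tw(G) ≥ 3. Hence tw(G) = 3 exactly.

Treewidth 3.
Bags: B1 = {b, c, d, e}  B2 = {a, c, d, e}
Tree: B1–B2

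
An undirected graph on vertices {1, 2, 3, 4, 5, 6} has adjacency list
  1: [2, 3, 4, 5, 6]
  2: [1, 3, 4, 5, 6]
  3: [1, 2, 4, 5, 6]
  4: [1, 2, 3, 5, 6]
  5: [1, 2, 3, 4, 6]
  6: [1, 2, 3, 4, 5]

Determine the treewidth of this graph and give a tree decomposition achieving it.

Treewidth 5.
Bags: B1 = {1, 2, 3, 4, 5, 6}
Tree: (single bag)

A single bag containing all 6 vertices is trivially a valid decomposition of width 5. For the lower bound, the 6 vertices {1, 2, 3, 4, 5, 6} are pairwise adjacent, and any tree decomposition puts a clique entirely inside one bag — forcing width ≥ 5. Combining the bounds, tw(G) = 5.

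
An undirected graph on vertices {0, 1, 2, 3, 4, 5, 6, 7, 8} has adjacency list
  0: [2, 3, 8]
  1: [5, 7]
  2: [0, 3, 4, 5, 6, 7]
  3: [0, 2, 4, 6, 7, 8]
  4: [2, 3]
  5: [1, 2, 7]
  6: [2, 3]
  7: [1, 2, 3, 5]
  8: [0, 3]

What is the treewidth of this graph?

A width-2 tree decomposition is:
Bags: B1 = {2, 3, 6}  B2 = {0, 2, 3}  B3 = {2, 3, 4}  B4 = {2, 3, 7}  B5 = {0, 3, 8}  B6 = {2, 5, 7}  B7 = {1, 5, 7}
Tree: B1–B2, B2–B3, B1–B4, B2–B5, B4–B6, B6–B7
The largest bag has 3 vertices, giving width 2; this decomposition certifies tw(G) ≤ 2. For the lower bound, the 3 vertices {0, 3, 8} are pairwise adjacent, and any tree decomposition puts a clique entirely inside one bag — forcing width ≥ 2. Hence tw(G) = 2 exactly.

2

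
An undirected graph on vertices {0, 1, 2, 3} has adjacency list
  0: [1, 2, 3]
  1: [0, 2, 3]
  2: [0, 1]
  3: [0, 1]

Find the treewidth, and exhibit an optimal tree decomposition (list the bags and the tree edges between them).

Each bag holds 3 vertices, so the decomposition has width 2, which upper-bounds the treewidth. Conversely, {0, 1, 2} is a clique of size 3, and the vertices of any clique must share a bag in every tree decomposition; so some bag has ≥ 3 vertices and tw(G) ≥ 2. Therefore the treewidth is 2.

Treewidth 2.
One optimal decomposition is:
Bags: B1 = {0, 1, 2}  B2 = {0, 1, 3}
Tree: B1–B2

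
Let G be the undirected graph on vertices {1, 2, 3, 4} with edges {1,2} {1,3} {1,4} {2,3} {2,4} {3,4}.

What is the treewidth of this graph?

A width-3 tree decomposition is:
Bags: B1 = {1, 2, 3, 4}
Tree: (single bag)
A single bag containing all 4 vertices is trivially a valid decomposition of width 3. Conversely, {1, 2, 3, 4} is a clique of size 4, and the vertices of any clique must share a bag in every tree decomposition; so some bag has ≥ 4 vertices and tw(G) ≥ 3. Combining the bounds, tw(G) = 3.

3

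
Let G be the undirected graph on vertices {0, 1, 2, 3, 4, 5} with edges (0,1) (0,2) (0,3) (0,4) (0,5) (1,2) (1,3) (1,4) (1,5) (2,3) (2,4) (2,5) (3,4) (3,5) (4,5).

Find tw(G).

A width-5 tree decomposition is:
Bags: B1 = {0, 1, 2, 3, 4, 5}
Tree: (single bag)
With just one bag of size 6, the width is 6 − 1 = 5, so tw(G) ≤ 5. On the other hand G contains the 6-clique {0, 1, 2, 3, 4, 5}. A clique must lie in a single bag of any decomposition, so no decomposition can have width below 5. Therefore the treewidth is 5.

5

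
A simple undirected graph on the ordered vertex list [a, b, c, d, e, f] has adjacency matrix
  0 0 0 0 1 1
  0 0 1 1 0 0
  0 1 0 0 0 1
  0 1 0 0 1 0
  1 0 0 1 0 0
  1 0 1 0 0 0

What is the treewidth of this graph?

A width-2 tree decomposition is:
Bags: B1 = {b, d, e}  B2 = {a, b, e}  B3 = {a, b, f}  B4 = {b, c, f}
Tree: B1–B2, B2–B3, B3–B4
The largest bag has 3 vertices, giving width 2; this decomposition certifies tw(G) ≤ 2. For the lower bound, G contains the cycle b–d–e–a–f–c–b, so G is not a forest; only forests have treewidth ≤ 1, hence tw(G) ≥ 2. Combining the bounds, tw(G) = 2.

2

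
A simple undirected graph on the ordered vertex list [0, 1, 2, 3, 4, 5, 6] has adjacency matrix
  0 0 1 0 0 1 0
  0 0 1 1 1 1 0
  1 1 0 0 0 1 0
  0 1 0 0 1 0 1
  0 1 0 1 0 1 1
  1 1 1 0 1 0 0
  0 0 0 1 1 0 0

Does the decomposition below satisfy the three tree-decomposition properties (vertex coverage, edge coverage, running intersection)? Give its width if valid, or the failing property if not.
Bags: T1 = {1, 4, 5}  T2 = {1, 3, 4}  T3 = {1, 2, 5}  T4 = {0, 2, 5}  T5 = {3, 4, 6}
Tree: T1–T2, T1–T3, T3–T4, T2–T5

Every vertex of G appears in some bag (union = {0, 1, 2, 3, 4, 5, 6}); every edge is covered by a bag; and for each vertex v the set of bags containing v is connected in the bag tree. The decomposition is therefore valid. The largest bag has 3 vertices, so the width is 2.

Yes; width 2.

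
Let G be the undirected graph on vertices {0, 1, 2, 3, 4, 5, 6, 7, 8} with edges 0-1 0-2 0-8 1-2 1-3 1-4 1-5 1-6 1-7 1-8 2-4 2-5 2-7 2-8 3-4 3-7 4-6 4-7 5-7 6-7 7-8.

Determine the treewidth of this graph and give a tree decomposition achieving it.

Every bag has size at most 4, so the width is 4 − 1 = 3 and tw(G) ≤ 3. Conversely, {0, 1, 2, 8} is a clique of size 4, and the vertices of any clique must share a bag in every tree decomposition; so some bag has ≥ 4 vertices and tw(G) ≥ 3. Combining the bounds, tw(G) = 3.

Treewidth 3.
One such decomposition:
Bags: B1 = {1, 2, 4, 7}  B2 = {1, 4, 6, 7}  B3 = {1, 2, 7, 8}  B4 = {0, 1, 2, 8}  B5 = {1, 2, 5, 7}  B6 = {1, 3, 4, 7}
Tree: B1–B2, B1–B3, B3–B4, B1–B5, B1–B6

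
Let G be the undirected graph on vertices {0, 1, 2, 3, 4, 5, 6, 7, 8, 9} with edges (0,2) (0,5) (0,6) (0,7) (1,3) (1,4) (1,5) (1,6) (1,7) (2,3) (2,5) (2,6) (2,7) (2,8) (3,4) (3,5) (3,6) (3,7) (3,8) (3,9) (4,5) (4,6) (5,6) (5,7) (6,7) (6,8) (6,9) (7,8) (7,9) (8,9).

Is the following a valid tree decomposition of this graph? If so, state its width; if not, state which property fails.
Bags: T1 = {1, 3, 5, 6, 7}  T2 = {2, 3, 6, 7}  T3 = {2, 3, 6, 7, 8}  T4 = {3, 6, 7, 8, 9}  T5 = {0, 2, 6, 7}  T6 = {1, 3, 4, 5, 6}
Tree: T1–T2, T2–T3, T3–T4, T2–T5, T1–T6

No — edge (5,2) lies in no bag.

A tree decomposition must satisfy three properties: every vertex lies in some bag; for every edge, both endpoints lie together in some bag; and for every vertex, the bags containing it form a connected subtree. Here edge (5,2) lies in no bag, so the decomposition is invalid.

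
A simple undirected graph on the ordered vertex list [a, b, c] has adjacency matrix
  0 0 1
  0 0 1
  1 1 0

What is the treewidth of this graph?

1

A width-1 tree decomposition is:
Bags: B1 = {a, c}  B2 = {b, c}
Tree: B1–B2
Each bag holds 2 vertices, so the decomposition has width 1, which upper-bounds the treewidth. Any graph with an edge has treewidth ≥ 1, and G has the edge a–c. Combining the bounds, tw(G) = 1.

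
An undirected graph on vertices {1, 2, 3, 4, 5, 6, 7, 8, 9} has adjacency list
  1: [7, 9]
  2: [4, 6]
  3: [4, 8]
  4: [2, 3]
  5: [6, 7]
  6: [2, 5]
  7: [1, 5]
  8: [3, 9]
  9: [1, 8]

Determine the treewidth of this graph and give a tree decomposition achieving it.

Treewidth 2.
One optimal decomposition is:
Bags: B1 = {5, 6, 7}  B2 = {2, 6, 7}  B3 = {2, 4, 7}  B4 = {3, 4, 7}  B5 = {3, 7, 8}  B6 = {7, 8, 9}  B7 = {1, 7, 9}
Tree: B1–B2, B2–B3, B3–B4, B4–B5, B5–B6, B6–B7

Each bag holds 3 vertices, so the decomposition has width 2, which upper-bounds the treewidth. For the lower bound, G contains the cycle 7–5–6–2–4–3–8–9–1–7, so G is not a forest; only forests have treewidth ≤ 1, hence tw(G) ≥ 2. Combining the bounds, tw(G) = 2.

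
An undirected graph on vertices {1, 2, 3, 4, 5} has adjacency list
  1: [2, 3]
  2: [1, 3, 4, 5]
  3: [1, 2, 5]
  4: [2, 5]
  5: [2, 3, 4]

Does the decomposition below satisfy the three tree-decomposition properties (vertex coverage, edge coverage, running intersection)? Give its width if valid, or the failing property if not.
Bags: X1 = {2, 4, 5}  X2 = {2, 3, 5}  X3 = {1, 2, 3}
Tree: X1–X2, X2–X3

Yes; width 2.

Checking the three conditions: (i) the bags cover all of {1, 2, 3, 4, 5}; (ii) for each edge, some bag contains both endpoints; (iii) the bags containing any fixed vertex form a subtree. All hold, so the decomposition is valid with width 3 − 1 = 2.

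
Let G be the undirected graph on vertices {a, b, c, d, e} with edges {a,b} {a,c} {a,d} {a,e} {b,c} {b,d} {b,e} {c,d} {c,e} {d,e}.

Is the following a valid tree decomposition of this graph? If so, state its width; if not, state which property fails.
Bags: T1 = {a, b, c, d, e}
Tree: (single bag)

Yes; width 4.

Vertex coverage: the bags together contain {a, b, c, d, e}, the full vertex set. Edge coverage: each edge of G has both endpoints in at least one bag. Running intersection: for every vertex, the bags containing it form a connected subtree. All three properties hold, so this is a valid tree decomposition of width max|bag| − 1 = 4, and hence tw(G) ≤ 4.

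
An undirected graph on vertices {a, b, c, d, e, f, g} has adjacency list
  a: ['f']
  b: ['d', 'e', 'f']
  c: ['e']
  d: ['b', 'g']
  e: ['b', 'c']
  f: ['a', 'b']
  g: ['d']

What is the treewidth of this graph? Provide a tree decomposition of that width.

Treewidth 1.
One optimal decomposition is:
Bags: B1 = {b, d}  B2 = {b, e}  B3 = {b, f}  B4 = {d, g}  B5 = {a, f}  B6 = {c, e}
Tree: B1–B2, B2–B3, B1–B4, B3–B5, B2–B6

Each bag holds 2 vertices, so the decomposition has width 1, which upper-bounds the treewidth. G has an edge, so its treewidth is at least 1. Therefore the treewidth is 1.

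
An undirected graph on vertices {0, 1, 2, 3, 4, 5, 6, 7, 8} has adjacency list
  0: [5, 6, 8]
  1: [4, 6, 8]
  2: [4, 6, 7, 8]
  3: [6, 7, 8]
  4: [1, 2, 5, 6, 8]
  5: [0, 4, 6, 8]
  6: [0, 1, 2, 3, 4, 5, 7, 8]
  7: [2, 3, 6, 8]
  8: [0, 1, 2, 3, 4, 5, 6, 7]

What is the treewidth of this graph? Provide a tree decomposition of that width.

Treewidth 3.
Bags: B1 = {4, 5, 6, 8}  B2 = {0, 5, 6, 8}  B3 = {2, 4, 6, 8}  B4 = {1, 4, 6, 8}  B5 = {2, 6, 7, 8}  B6 = {3, 6, 7, 8}
Tree: B1–B2, B1–B3, B1–B4, B3–B5, B5–B6

The largest bag has 4 vertices, giving width 3; this decomposition certifies tw(G) ≤ 3. For the lower bound, the 4 vertices {0, 5, 6, 8} are pairwise adjacent, and any tree decomposition puts a clique entirely inside one bag — forcing width ≥ 3. The upper and lower bounds meet at 3, so that is the treewidth.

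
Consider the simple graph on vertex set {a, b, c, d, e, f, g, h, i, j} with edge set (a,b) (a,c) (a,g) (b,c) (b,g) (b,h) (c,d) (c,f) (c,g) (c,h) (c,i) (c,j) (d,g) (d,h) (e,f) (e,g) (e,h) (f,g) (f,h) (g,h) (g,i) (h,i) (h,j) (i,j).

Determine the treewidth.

A width-3 tree decomposition is:
Bags: B1 = {c, f, g, h}  B2 = {e, f, g, h}  B3 = {b, c, g, h}  B4 = {c, d, g, h}  B5 = {a, b, c, g}  B6 = {c, g, h, i}  B7 = {c, h, i, j}
Tree: B1–B2, B1–B3, B3–B4, B3–B5, B3–B6, B6–B7
The largest bag has 4 vertices, giving width 3; this decomposition certifies tw(G) ≤ 3. On the other hand G contains the 4-clique {e, f, g, h}. A clique must lie in a single bag of any decomposition, so no decomposition can have width below 3. Combining the bounds, tw(G) = 3.

3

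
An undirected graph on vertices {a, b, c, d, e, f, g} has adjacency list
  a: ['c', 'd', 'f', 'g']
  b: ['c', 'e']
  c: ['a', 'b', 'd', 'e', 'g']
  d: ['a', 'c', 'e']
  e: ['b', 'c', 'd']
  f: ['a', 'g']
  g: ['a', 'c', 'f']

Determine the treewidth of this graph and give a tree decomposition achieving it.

Every bag has size at most 3, so the width is 3 − 1 = 2 and tw(G) ≤ 2. For the lower bound, the 3 vertices {c, d, e} are pairwise adjacent, and any tree decomposition puts a clique entirely inside one bag — forcing width ≥ 2. Hence tw(G) = 2 exactly.

Treewidth 2.
One optimal decomposition is:
Bags: B1 = {c, d, e}  B2 = {a, c, d}  B3 = {b, c, e}  B4 = {a, c, g}  B5 = {a, f, g}
Tree: B1–B2, B1–B3, B2–B4, B4–B5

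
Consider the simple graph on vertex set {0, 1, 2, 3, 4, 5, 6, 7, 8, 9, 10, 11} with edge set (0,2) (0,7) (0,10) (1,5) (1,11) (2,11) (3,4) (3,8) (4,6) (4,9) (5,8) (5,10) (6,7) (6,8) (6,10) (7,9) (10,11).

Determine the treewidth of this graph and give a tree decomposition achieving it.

Treewidth 3.
Bags: B1 = {0, 1, 2, 11}  B2 = {0, 1, 10, 11}  B3 = {0, 1, 5, 10}  B4 = {0, 5, 7, 10}  B5 = {5, 6, 7, 10}  B6 = {5, 6, 7, 8}  B7 = {6, 7, 8, 9}  B8 = {4, 6, 8, 9}  B9 = {3, 4, 8, 9}
Tree: B1–B2, B2–B3, B3–B4, B4–B5, B5–B6, B6–B7, B7–B8, B8–B9

Every bag has size at most 4, so the width is 4 − 1 = 3 and tw(G) ≤ 3. For the lower bound: the 4 vertex sets {1,2,11}, {0}, {10}, {5,6,7,8} are disjoint, each induces a connected subgraph, and every pair is joined by at least one edge of G. Contracting each set to a single vertex therefore yields K_{4} as a minor, and since treewidth is minor-monotone, tw(G) ≥ tw(K_{4}) = 3. Combining the bounds, tw(G) = 3.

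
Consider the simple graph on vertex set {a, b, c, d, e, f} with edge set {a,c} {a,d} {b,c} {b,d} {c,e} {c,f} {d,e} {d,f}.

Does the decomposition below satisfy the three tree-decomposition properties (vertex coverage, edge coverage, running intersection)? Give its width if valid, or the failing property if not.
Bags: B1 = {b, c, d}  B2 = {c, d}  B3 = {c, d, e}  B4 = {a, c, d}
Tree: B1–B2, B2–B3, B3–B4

No — vertex f appears in no bag.

A tree decomposition must satisfy three properties: every vertex lies in some bag; for every edge, both endpoints lie together in some bag; and for every vertex, the bags containing it form a connected subtree. Here vertex f appears in no bag, so the decomposition is invalid.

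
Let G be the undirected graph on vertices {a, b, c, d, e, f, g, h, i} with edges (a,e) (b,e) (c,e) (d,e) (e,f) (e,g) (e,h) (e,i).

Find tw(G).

1

A width-1 tree decomposition is:
Bags: B1 = {e, f}  B2 = {a, e}  B3 = {b, e}  B4 = {e, h}  B5 = {c, e}  B6 = {d, e}  B7 = {e, i}  B8 = {e, g}
Tree: B1–B2, B2–B3, B2–B4, B1–B5, B3–B6, B6–B7, B4–B8
Each bag holds 2 vertices, so the decomposition has width 1, which upper-bounds the treewidth. Since G has at least one edge (e.g. e–f), it is not an edgeless graph, so tw(G) ≥ 1. Hence tw(G) = 1 exactly.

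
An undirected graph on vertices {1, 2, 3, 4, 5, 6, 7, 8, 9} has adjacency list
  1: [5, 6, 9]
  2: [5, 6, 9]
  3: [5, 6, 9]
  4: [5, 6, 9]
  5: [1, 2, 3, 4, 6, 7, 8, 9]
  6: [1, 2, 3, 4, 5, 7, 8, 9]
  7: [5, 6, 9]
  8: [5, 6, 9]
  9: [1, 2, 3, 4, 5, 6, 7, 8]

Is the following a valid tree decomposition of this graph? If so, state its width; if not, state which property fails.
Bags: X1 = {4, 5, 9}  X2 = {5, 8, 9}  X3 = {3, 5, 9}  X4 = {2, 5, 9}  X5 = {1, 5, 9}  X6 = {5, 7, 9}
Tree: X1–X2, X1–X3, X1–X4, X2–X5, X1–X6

A tree decomposition must satisfy three properties: every vertex lies in some bag; for every edge, both endpoints lie together in some bag; and for every vertex, the bags containing it form a connected subtree. Here vertex 6 appears in no bag, so the decomposition is invalid.

No — vertex 6 appears in no bag.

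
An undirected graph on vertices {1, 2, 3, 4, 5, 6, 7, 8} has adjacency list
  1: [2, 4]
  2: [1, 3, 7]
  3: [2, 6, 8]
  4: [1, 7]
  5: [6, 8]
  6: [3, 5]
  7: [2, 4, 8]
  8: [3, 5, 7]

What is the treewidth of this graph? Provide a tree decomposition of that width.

Treewidth 2.
One such decomposition:
Bags: B1 = {3, 5, 6}  B2 = {3, 5, 8}  B3 = {2, 3, 8}  B4 = {2, 7, 8}  B5 = {1, 2, 7}  B6 = {1, 4, 7}
Tree: B1–B2, B2–B3, B3–B4, B4–B5, B5–B6

The largest bag has 3 vertices, giving width 2; this decomposition certifies tw(G) ≤ 2. The edges 6–5–8–3–6 form a cycle, so G is not a tree and its treewidth is at least 2. The upper and lower bounds meet at 2, so that is the treewidth.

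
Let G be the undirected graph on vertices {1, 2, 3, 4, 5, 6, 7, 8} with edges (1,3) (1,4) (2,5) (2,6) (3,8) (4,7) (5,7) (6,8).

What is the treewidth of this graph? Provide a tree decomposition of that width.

Treewidth 2.
One optimal decomposition is:
Bags: B1 = {1, 3, 8}  B2 = {1, 6, 8}  B3 = {1, 2, 6}  B4 = {1, 2, 5}  B5 = {1, 5, 7}  B6 = {1, 4, 7}
Tree: B1–B2, B2–B3, B3–B4, B4–B5, B5–B6

Each bag holds 3 vertices, so the decomposition has width 2, which upper-bounds the treewidth. The edges 1–3–8–6–2–5–7–4–1 form a cycle, so G is not a tree and its treewidth is at least 2. The upper and lower bounds meet at 2, so that is the treewidth.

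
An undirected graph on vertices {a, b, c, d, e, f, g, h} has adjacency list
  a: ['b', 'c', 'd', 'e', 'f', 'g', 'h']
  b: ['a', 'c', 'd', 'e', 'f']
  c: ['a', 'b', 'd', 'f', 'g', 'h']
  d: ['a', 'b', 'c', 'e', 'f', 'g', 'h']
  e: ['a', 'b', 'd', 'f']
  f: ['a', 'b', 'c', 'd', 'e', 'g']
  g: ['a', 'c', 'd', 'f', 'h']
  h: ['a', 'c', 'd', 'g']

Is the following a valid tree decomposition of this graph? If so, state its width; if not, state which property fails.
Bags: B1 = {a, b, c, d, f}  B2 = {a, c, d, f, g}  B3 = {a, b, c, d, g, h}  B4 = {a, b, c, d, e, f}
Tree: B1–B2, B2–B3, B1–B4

No — bags containing vertex b are not connected in the tree.

A tree decomposition must satisfy three properties: every vertex lies in some bag; for every edge, both endpoints lie together in some bag; and for every vertex, the bags containing it form a connected subtree. Here bags containing vertex b are not connected in the tree, so the decomposition is invalid.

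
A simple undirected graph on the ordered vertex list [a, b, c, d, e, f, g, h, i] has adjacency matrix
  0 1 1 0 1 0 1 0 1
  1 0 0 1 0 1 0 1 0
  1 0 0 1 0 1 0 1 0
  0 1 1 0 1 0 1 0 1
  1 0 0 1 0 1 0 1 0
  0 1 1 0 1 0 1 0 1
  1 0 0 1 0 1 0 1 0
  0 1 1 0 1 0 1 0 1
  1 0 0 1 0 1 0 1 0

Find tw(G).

4

A width-4 tree decomposition is:
Bags: B1 = {a, d, f, g, h}  B2 = {a, d, f, h, i}  B3 = {a, b, d, f, h}  B4 = {a, c, d, f, h}  B5 = {a, d, e, f, h}
Tree: B1–B2, B2–B3, B3–B4, B4–B5
The largest bag has 5 vertices, giving width 4; this decomposition certifies tw(G) ≤ 4. For the lower bound: the 5 vertex sets {g,h}, {f,i}, {a,b}, {d}, {c} are disjoint, each induces a connected subgraph, and every pair is joined by at least one edge of G. Contracting each set to a single vertex therefore yields K_{5} as a minor, and since treewidth is minor-monotone, tw(G) ≥ tw(K_{5}) = 4. Therefore the treewidth is 4.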